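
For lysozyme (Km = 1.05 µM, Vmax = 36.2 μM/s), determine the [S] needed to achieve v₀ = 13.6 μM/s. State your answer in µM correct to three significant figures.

0.632 µM

The required fractional saturation is v/Vmax = 13.6/36.2 = 0.3757.
Then [S]/(Km+[S]) = 0.3757 ⇒ [S] = 1.05 × 0.3757/(1 − 0.3757) = 0.632 µM.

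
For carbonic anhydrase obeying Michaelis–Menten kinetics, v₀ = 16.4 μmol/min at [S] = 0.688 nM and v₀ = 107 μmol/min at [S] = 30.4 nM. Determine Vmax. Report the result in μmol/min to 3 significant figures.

123 μmol/min

In reciprocal form, 1/v = (Km/Vmax)·(1/[S]) + 1/Vmax. The two points give (1/[S], 1/v) = (1.453, 0.06098) and (0.03289, 0.009346).
Slope = (0.06098 − 0.009346)/(1.453 − 0.03289) = 0.03634; intercept = 0.06098 − 0.03634×1.453 = 0.008150.
Vmax = 1/intercept = 123 μmol/min; Km = slope × Vmax = 0.03634 × 123 = 4.46 nM.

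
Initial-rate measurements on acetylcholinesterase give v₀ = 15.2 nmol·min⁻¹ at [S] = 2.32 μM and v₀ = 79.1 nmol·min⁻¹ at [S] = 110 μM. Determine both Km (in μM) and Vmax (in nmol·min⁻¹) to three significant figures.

In reciprocal form, 1/v = (Km/Vmax)·(1/[S]) + 1/Vmax. The two points give (1/[S], 1/v) = (0.4310, 0.06579) and (0.009091, 0.01264).
Slope = (0.06579 − 0.01264)/(0.4310 − 0.009091) = 0.1260; intercept = 0.06579 − 0.1260×0.4310 = 0.01150.
Vmax = 1/intercept = 87.0 nmol·min⁻¹; Km = slope × Vmax = 0.1260 × 87.0 = 11.0 μM.

Km = 11.0 μM; Vmax = 87.0 nmol·min⁻¹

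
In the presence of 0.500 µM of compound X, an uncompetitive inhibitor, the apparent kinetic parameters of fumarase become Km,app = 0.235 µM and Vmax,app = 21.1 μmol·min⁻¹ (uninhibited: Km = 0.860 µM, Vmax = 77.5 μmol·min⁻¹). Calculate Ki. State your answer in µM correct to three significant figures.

0.187 µM

Uncompetitive: Vmax,app = Vmax/α (and Km,app = Km/α) with α = 1 + [I]/Ki.
α = Vmax/Vmax,app = 77.5/21.1 = 3.673.
Ki = [I]/(α − 1) = 0.500/2.673 = 0.187 µM.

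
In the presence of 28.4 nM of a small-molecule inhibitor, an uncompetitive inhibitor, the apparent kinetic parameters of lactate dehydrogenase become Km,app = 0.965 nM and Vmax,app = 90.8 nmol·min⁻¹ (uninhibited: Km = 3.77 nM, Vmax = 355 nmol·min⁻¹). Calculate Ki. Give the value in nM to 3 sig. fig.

9.76 nM

Uncompetitive: Vmax,app = Vmax/α (and Km,app = Km/α) with α = 1 + [I]/Ki.
α = Vmax/Vmax,app = 355/90.8 = 3.910.
Since α = 1 + [I]/Ki, [I]/Ki = 3.910 − 1 = 2.910 and Ki = 28.4/2.910 = 9.76 nM.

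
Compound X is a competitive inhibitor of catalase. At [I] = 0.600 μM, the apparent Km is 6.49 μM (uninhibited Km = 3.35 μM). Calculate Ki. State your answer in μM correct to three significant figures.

Competitive: Km,app = α·Km with α = 1 + [I]/Ki.
α = Km,app/Km = 6.49/3.35 = 1.937.
Ki = [I]/(α − 1) = 0.600/0.9373 = 0.640 μM.

0.640 μM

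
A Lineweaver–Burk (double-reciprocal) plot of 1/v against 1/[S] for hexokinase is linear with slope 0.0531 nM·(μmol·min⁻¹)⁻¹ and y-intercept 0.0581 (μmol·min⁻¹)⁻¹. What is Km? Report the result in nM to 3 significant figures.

y-intercept = 1/Vmax ⇒ Vmax = 17.2 μmol·min⁻¹; slope = Km/Vmax ⇒ Km = slope × Vmax.
Km = 0.0531 × 17.2 = 0.914 nM.

0.914 nM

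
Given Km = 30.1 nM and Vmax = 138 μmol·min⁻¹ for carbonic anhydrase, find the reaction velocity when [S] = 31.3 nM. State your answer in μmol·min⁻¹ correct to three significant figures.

70.3 μmol·min⁻¹

[S]/(Km+[S]) = 31.3/61.40 = 0.5098, the fractional saturation.
v = 0.5098 × Vmax = 0.5098 × 138 = 70.3 μmol·min⁻¹.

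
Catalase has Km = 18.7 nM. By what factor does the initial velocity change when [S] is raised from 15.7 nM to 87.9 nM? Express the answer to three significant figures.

Since Vmax cancels, v₂/v₁ = [S]₂(Km+[S]₁) / [S]₁(Km+[S]₂).
= 87.9×(18.7+15.7) / (15.7×(18.7+87.9)) = 3024/1674 = 1.81.

1.81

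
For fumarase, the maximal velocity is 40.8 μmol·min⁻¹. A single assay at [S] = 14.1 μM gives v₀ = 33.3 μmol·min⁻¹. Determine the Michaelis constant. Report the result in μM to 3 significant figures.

3.18 μM

v/Vmax = 33.3/40.8 = 0.8162 = [S]/(Km+[S]).
So Km + [S] = [S]/0.8162 = 17.28 μM, giving Km = 17.28 − 14.1 = 3.18 μM.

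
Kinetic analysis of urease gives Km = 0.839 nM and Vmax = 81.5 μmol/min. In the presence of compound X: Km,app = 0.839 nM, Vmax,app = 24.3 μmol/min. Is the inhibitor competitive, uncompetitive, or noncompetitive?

Vmax decreases (81.5 → 24.3 μmol/min) while Km is unchanged — pure noncompetitive inhibition.

noncompetitive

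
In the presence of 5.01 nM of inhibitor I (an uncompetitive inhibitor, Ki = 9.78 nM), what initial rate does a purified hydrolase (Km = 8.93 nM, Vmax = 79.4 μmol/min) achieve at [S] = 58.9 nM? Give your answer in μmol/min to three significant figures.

47.7 μmol/min

α = 1 + [I]/Ki = 1 + 5.01/9.78 = 1.512.
For an uncompetitive inhibitor, both parameters are divided by α, giving Vmax/α and Km/α: Km,app = 5.91 nM, Vmax,app = 52.5 μmol/min.
v = Vmax,app·[S]/(Km,app + [S]) = 52.5 × 58.9/(5.91 + 58.9) = 47.7 μmol/min.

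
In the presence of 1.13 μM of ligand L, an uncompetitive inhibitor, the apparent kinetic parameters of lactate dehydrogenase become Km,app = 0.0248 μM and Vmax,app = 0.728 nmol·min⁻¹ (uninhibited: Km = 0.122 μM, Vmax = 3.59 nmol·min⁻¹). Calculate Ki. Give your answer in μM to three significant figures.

Uncompetitive: Vmax,app = Vmax/α (and Km,app = Km/α) with α = 1 + [I]/Ki.
α = Vmax/Vmax,app = 3.59/0.728 = 4.931.
Since α = 1 + [I]/Ki, [I]/Ki = 4.931 − 1 = 3.931 and Ki = 1.13/3.931 = 0.287 μM.

0.287 μM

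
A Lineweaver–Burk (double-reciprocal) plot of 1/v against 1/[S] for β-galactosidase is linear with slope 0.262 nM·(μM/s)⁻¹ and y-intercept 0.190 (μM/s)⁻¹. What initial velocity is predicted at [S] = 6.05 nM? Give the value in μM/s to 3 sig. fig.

4.29 μM/s

The y-intercept is 1/Vmax, so Vmax = 1/0.190 = 5.26 μM/s.
The slope is Km/Vmax, so Km = 0.262 × 5.26 = 1.38 nM.
Then v = 5.26 × 6.05/(1.38 + 6.05) = 4.29 μM/s.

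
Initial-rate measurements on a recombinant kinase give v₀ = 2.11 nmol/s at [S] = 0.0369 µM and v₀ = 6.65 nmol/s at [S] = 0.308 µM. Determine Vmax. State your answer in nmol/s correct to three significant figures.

From v = Vmax[S]/(Km+[S]), each point gives Vmax = v(Km+[S])/[S].
Equating: 2.11(Km+0.0369)/0.0369 = 6.65(Km+0.308)/0.308.
57.18·Km + 2.11 = 21.59·Km + 6.65, so (57.18 − 21.59)·Km = 6.65 − 2.11.
Km = 4.540/35.59 = 0.128 µM; then Vmax = 2.11(0.128+0.0369)/0.0369 = 9.40 nmol/s.

9.40 nmol/s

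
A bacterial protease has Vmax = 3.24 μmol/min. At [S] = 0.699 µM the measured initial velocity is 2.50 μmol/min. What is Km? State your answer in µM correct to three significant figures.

0.207 µM

From v = Vmax[S]/(Km+[S]), Km = [S](Vmax − v)/v.
Km = 0.699 × (3.24 − 2.50) / 2.50 = 0.5173/2.50 = 0.207 µM.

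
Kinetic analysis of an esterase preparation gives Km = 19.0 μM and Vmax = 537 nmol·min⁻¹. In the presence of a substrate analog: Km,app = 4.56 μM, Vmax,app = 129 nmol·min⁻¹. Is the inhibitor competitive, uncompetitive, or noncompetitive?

uncompetitive

Both Km and Vmax decrease by the same factor (~4.17-fold) — characteristic of uncompetitive inhibition.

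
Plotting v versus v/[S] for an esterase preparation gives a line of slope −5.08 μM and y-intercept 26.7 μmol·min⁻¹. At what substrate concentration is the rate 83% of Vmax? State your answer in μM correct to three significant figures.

24.8 μM

The Eadie–Hofstee slope gives Km = 5.08 μM (slope = −Km).
v/Vmax = [S]/(Km+[S]) = 0.83 ⇒ [S] = Km·0.83/(1−0.83) = 5.08 × 4.882 = 24.8 μM.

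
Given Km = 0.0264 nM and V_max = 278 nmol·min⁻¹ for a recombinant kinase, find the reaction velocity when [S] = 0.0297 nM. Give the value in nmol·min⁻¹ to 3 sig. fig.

[S]/(Km+[S]) = 0.0297/0.05610 = 0.5294, the fractional saturation.
v = 0.5294 × Vmax = 0.5294 × 278 = 147 nmol·min⁻¹.

147 nmol·min⁻¹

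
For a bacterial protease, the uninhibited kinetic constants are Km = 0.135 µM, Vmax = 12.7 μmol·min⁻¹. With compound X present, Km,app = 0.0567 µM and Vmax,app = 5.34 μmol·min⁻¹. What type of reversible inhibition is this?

uncompetitive

Both Km and Vmax decrease by the same factor (~2.38-fold) — characteristic of uncompetitive inhibition.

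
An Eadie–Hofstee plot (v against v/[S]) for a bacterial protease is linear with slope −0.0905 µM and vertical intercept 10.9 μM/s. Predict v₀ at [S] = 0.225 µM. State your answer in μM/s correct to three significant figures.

7.77 μM/s

In the Eadie–Hofstee form v = Vmax − Km·(v/[S]), the slope is −Km and the intercept is Vmax, so Km = 0.0905 µM and Vmax = 10.9 μM/s.
v = 10.9 × 0.225/(0.0905 + 0.225) = 7.77 μM/s.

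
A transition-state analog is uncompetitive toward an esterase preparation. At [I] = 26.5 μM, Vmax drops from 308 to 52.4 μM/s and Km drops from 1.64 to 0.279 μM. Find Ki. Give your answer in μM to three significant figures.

Uncompetitive: Vmax,app = Vmax/α (and Km,app = Km/α) with α = 1 + [I]/Ki.
α = Vmax/Vmax,app = 308/52.4 = 5.878.
Ki = [I]/(α − 1) = 26.5/4.878 = 5.43 μM.

5.43 μM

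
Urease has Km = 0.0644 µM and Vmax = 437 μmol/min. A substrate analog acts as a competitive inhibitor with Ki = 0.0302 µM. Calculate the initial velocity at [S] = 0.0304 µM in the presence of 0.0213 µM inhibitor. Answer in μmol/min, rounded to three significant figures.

94.7 μmol/min

α = 1 + [I]/Ki = 1 + 0.0213/0.0302 = 1.705.
For a competitive inhibitor, Vmax is unchanged and the apparent Km becomes α·Km: Km,app = 0.110 µM, Vmax,app = 437 μmol/min.
v = Vmax,app·[S]/(Km,app + [S]) = 437 × 0.0304/(0.110 + 0.0304) = 94.7 μmol/min.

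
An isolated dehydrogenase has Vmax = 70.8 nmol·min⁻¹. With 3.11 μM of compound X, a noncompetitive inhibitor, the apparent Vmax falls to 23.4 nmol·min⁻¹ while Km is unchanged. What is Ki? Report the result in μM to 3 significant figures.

1.54 μM

Noncompetitive: Vmax,app = Vmax/α with α = 1 + [I]/Ki.
α = Vmax/Vmax,app = 70.8/23.4 = 3.026.
Ki = [I]/(α − 1) = 3.11/2.026 = 1.54 μM.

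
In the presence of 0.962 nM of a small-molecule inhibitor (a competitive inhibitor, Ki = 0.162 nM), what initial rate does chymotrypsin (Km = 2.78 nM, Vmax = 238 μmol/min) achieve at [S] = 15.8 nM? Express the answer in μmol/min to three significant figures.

107 μmol/min

With α = 1 + [I]/Ki = 1 + 0.962/0.162 = 6.938, the competitive rate law is v = Vmax[S] / (αKm + [S]).
v = 238×15.8 / (6.938×2.78 + 15.8) = 3760/35.09 = 107 μmol/min.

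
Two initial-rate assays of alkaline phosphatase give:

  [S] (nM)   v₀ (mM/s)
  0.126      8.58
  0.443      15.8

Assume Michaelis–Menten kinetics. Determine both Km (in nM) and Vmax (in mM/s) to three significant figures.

From v = Vmax[S]/(Km+[S]), each point gives Vmax = v(Km+[S])/[S].
Equating: 8.58(Km+0.126)/0.126 = 15.8(Km+0.443)/0.443.
68.10·Km + 8.58 = 35.67·Km + 15.8, so (68.10 − 35.67)·Km = 15.8 − 8.58.
Km = 7.220/32.43 = 0.223 nM; then Vmax = 8.58(0.223+0.126)/0.126 = 23.7 mM/s.

Km = 0.223 nM; Vmax = 23.7 mM/s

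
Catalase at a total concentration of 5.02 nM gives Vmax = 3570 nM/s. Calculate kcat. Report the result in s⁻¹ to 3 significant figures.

kcat = Vmax/[E]total = 3570 nM/s / 5.02 nM = 711 s⁻¹.

711 s⁻¹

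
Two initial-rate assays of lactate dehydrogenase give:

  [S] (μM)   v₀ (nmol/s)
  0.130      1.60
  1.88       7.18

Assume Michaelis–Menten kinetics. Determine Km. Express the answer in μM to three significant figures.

In reciprocal form, 1/v = (Km/Vmax)·(1/[S]) + 1/Vmax. The two points give (1/[S], 1/v) = (7.692, 0.6250) and (0.5319, 0.1393).
Slope = (0.6250 − 0.1393)/(7.692 − 0.5319) = 0.06783; intercept = 0.6250 − 0.06783×7.692 = 0.1032.
Vmax = 1/intercept = 9.69 nmol/s; Km = slope × Vmax = 0.06783 × 9.69 = 0.657 μM.

0.657 μM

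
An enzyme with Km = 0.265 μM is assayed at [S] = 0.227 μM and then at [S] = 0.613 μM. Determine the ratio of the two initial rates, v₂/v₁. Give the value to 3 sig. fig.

The fractional saturations are [S]/(Km+[S]) = 0.227/0.4920 = 0.4614 and 0.613/0.8780 = 0.6982.
v₂/v₁ is just their ratio: 0.6982/0.4614 = 1.51.

1.51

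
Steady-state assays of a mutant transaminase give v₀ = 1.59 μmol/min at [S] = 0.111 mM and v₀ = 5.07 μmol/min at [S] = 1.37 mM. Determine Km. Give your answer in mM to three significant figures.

From v = Vmax[S]/(Km+[S]), each point gives Vmax = v(Km+[S])/[S].
Equating: 1.59(Km+0.111)/0.111 = 5.07(Km+1.37)/1.37.
14.32·Km + 1.59 = 3.701·Km + 5.07, so (14.32 − 3.701)·Km = 5.07 − 1.59.
Km = 3.480/10.62 = 0.328 mM; then Vmax = 1.59(0.328+0.111)/0.111 = 6.28 μmol/min.

0.328 mM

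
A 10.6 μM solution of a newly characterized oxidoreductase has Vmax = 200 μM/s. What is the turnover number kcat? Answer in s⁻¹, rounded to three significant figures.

18.9 s⁻¹

kcat = Vmax/[E]total = 200 μM/s / 10.6 μM = 18.9 s⁻¹.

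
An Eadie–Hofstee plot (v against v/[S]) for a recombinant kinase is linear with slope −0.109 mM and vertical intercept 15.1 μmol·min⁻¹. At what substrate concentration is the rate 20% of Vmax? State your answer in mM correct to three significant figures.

The Eadie–Hofstee slope gives Km = 0.109 mM (slope = −Km).
v/Vmax = [S]/(Km+[S]) = 0.2 ⇒ [S] = Km·0.2/(1−0.2) = 0.109 × 0.2500 = 0.0272 mM.

0.0272 mM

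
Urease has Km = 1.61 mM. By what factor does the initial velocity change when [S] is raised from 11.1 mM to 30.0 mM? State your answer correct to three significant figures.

The fractional saturations are [S]/(Km+[S]) = 11.1/12.71 = 0.8733 and 30.0/31.61 = 0.9491.
v₂/v₁ is just their ratio: 0.9491/0.8733 = 1.09.

1.09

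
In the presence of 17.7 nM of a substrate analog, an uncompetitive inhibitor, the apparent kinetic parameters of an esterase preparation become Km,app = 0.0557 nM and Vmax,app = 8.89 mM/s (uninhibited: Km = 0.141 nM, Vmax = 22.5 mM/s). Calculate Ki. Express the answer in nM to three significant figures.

11.6 nM

Uncompetitive: Vmax,app = Vmax/α (and Km,app = Km/α) with α = 1 + [I]/Ki.
α = Vmax/Vmax,app = 22.5/8.89 = 2.531.
Since α = 1 + [I]/Ki, [I]/Ki = 2.531 − 1 = 1.531 and Ki = 17.7/1.531 = 11.6 nM.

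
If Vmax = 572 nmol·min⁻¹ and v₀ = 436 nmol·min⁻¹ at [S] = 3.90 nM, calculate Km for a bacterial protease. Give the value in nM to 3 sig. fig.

1.22 nM

From v = Vmax[S]/(Km+[S]), Km = [S](Vmax − v)/v.
Km = 3.90 × (572 − 436) / 436 = 530.4/436 = 1.22 nM.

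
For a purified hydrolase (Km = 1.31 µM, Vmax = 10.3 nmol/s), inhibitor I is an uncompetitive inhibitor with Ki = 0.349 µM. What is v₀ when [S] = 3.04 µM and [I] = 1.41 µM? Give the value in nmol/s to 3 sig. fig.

1.88 nmol/s

With α = 1 + [I]/Ki = 1 + 1.41/0.349 = 5.040, the uncompetitive rate law is v = (Vmax/α)·[S] / (Km/α + [S]).
v = (10.3/5.040)×3.04 / (1.31/5.040 + 3.04) = 6.213/3.300 = 1.88 nmol/s.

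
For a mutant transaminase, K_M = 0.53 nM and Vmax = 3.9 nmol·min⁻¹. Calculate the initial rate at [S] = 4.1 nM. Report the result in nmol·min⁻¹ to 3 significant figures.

3.45 nmol·min⁻¹

[S]/(Km+[S]) = 4.1/4.630 = 0.8855, the fractional saturation.
v = 0.8855 × Vmax = 0.8855 × 3.9 = 3.45 nmol·min⁻¹.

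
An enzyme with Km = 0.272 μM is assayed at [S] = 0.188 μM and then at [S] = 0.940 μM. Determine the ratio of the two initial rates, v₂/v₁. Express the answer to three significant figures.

1.90

The fractional saturations are [S]/(Km+[S]) = 0.188/0.4600 = 0.4087 and 0.940/1.212 = 0.7756.
v₂/v₁ is just their ratio: 0.7756/0.4087 = 1.90.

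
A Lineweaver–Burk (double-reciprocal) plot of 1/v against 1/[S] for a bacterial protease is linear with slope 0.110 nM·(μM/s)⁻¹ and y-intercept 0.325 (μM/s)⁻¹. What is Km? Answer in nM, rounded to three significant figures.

0.338 nM

y-intercept = 1/Vmax ⇒ Vmax = 3.08 μM/s; slope = Km/Vmax ⇒ Km = slope × Vmax.
Km = 0.110 × 3.08 = 0.338 nM.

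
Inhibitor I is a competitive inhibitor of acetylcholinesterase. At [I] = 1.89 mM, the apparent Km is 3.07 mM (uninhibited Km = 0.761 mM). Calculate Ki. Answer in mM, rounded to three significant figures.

0.623 mM

Competitive: Km,app = α·Km with α = 1 + [I]/Ki.
α = Km,app/Km = 3.07/0.761 = 4.034.
Since α = 1 + [I]/Ki, [I]/Ki = 4.034 − 1 = 3.034 and Ki = 1.89/3.034 = 0.623 mM.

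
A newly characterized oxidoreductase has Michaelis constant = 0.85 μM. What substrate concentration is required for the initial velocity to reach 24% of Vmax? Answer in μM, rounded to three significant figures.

v/Vmax = [S]/(Km+[S]) = 0.24, so [S] = Km·0.24/(1 − 0.24) = 0.85 × 0.3158.
[S] = 0.268 μM.

0.268 μM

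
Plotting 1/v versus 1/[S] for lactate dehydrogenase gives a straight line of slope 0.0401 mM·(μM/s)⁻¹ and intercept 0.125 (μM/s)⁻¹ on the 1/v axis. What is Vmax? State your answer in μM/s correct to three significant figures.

The y-intercept of a Lineweaver–Burk plot equals 1/Vmax, so Vmax = 1/0.125 = 8.00 μM/s.

8.00 μM/s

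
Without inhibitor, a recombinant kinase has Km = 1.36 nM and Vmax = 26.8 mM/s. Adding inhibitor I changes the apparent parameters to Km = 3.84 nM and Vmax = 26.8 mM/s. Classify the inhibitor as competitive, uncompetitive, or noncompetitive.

Km increases (1.36 → 3.84 nM) while Vmax is unchanged — the hallmark of competitive inhibition.

competitive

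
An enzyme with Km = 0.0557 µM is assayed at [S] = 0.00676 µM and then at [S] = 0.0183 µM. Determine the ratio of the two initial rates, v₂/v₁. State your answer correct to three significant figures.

2.28

Since Vmax cancels, v₂/v₁ = [S]₂(Km+[S]₁) / [S]₁(Km+[S]₂).
= 0.0183×(0.0557+0.00676) / (0.00676×(0.0557+0.0183)) = 0.001143/0.0005002 = 2.28.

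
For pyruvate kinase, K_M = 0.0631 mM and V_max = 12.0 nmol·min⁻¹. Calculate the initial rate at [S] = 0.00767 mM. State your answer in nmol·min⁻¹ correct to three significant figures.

v = Vmax·[S]/(Km + [S]) = 12.0 × 0.00767 / (0.0631 + 0.00767)
  = 0.09204 / 0.07077 = 1.30 nmol·min⁻¹.

1.30 nmol·min⁻¹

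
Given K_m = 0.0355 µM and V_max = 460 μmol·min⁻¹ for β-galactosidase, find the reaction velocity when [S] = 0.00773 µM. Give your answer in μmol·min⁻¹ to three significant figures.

v = Vmax·[S]/(Km + [S]) = 460 × 0.00773 / (0.0355 + 0.00773)
  = 3.556 / 0.04323 = 82.3 μmol·min⁻¹.

82.3 μmol·min⁻¹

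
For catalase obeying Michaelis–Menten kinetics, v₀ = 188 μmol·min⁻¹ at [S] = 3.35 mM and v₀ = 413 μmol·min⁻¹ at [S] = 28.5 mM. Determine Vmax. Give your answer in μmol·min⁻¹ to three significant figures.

From v = Vmax[S]/(Km+[S]), each point gives Vmax = v(Km+[S])/[S].
Equating: 188(Km+3.35)/3.35 = 413(Km+28.5)/28.5.
56.12·Km + 188 = 14.49·Km + 413, so (56.12 − 14.49)·Km = 413 − 188.
Km = 225.0/41.63 = 5.40 mM; then Vmax = 188(5.40+3.35)/3.35 = 491 μmol·min⁻¹.

491 μmol·min⁻¹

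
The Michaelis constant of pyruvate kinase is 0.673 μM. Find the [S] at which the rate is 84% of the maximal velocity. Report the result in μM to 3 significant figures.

v/Vmax = [S]/(Km+[S]) = 0.84, so [S] = Km·0.84/(1 − 0.84) = 0.673 × 5.250.
[S] = 3.53 μM.

3.53 μM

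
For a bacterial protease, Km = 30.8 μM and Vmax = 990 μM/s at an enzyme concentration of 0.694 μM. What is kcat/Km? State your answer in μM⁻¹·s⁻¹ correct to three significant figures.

kcat = Vmax/[E]total = 990/0.694 = 1430 s⁻¹.
kcat/Km = 1430/30.8 = 46.3 μM⁻¹·s⁻¹.

46.3 μM⁻¹·s⁻¹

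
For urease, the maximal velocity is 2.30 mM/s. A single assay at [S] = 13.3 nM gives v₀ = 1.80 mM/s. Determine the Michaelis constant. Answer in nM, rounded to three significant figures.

3.69 nM

v/Vmax = 1.80/2.30 = 0.7826 = [S]/(Km+[S]).
So Km + [S] = [S]/0.7826 = 16.99 nM, giving Km = 16.99 − 13.3 = 3.69 nM.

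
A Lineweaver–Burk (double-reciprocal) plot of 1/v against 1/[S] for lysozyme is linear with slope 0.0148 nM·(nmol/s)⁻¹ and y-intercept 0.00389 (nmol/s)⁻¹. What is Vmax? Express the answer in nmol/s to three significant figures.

The y-intercept of a Lineweaver–Burk plot equals 1/Vmax, so Vmax = 1/0.00389 = 257 nmol/s.

257 nmol/s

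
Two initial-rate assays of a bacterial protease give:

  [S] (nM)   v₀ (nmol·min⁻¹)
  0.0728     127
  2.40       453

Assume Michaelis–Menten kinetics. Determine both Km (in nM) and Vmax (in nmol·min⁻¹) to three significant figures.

In reciprocal form, 1/v = (Km/Vmax)·(1/[S]) + 1/Vmax. The two points give (1/[S], 1/v) = (13.74, 0.007874) and (0.4167, 0.002208).
Slope = (0.007874 − 0.002208)/(13.74 − 0.4167) = 0.0004254; intercept = 0.007874 − 0.0004254×13.74 = 0.002030.
Vmax = 1/intercept = 493 nmol·min⁻¹; Km = slope × Vmax = 0.0004254 × 493 = 0.210 nM.

Km = 0.210 nM; Vmax = 493 nmol·min⁻¹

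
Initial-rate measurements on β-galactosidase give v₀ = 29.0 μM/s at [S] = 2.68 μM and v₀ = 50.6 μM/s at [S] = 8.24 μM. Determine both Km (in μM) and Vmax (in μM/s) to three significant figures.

From v = Vmax[S]/(Km+[S]), each point gives Vmax = v(Km+[S])/[S].
Equating: 29.0(Km+2.68)/2.68 = 50.6(Km+8.24)/8.24.
10.82·Km + 29.0 = 6.141·Km + 50.6, so (10.82 − 6.141)·Km = 50.6 − 29.0.
Km = 21.60/4.680 = 4.62 μM; then Vmax = 29.0(4.62+2.68)/2.68 = 78.9 μM/s.

Km = 4.62 μM; Vmax = 78.9 μM/s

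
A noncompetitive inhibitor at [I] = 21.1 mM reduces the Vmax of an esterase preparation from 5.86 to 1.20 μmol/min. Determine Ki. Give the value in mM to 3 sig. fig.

5.43 mM

Noncompetitive: Vmax,app = Vmax/α with α = 1 + [I]/Ki.
α = Vmax/Vmax,app = 5.86/1.20 = 4.883.
Ki = [I]/(α − 1) = 21.1/3.883 = 5.43 mM.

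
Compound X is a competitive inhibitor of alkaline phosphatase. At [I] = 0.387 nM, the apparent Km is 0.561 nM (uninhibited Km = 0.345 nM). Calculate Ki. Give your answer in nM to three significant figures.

0.618 nM

Competitive: Km,app = α·Km with α = 1 + [I]/Ki.
α = Km,app/Km = 0.561/0.345 = 1.626.
Since α = 1 + [I]/Ki, [I]/Ki = 1.626 − 1 = 0.6261 and Ki = 0.387/0.6261 = 0.618 nM.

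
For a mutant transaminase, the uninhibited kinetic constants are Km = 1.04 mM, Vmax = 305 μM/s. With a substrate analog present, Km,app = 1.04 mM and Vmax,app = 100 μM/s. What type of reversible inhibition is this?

Vmax decreases (305 → 100 μM/s) while Km is unchanged — pure noncompetitive inhibition.

noncompetitive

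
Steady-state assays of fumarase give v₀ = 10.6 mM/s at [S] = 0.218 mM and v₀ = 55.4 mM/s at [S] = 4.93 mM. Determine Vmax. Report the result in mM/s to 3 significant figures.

In reciprocal form, 1/v = (Km/Vmax)·(1/[S]) + 1/Vmax. The two points give (1/[S], 1/v) = (4.587, 0.09434) and (0.2028, 0.01805).
Slope = (0.09434 − 0.01805)/(4.587 − 0.2028) = 0.01740; intercept = 0.09434 − 0.01740×4.587 = 0.01452.
Vmax = 1/intercept = 68.9 mM/s; Km = slope × Vmax = 0.01740 × 68.9 = 1.20 mM.

68.9 mM/s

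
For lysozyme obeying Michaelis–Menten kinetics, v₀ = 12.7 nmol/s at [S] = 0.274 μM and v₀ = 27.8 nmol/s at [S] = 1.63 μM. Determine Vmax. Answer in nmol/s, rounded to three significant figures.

36.6 nmol/s

From v = Vmax[S]/(Km+[S]), each point gives Vmax = v(Km+[S])/[S].
Equating: 12.7(Km+0.274)/0.274 = 27.8(Km+1.63)/1.63.
46.35·Km + 12.7 = 17.06·Km + 27.8, so (46.35 − 17.06)·Km = 27.8 − 12.7.
Km = 15.10/29.30 = 0.515 μM; then Vmax = 12.7(0.515+0.274)/0.274 = 36.6 nmol/s.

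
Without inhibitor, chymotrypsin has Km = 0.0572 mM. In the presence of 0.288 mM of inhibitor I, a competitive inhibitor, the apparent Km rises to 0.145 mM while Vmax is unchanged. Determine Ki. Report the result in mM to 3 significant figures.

0.188 mM

Competitive: Km,app = α·Km with α = 1 + [I]/Ki.
α = Km,app/Km = 0.145/0.0572 = 2.535.
Since α = 1 + [I]/Ki, [I]/Ki = 2.535 − 1 = 1.535 and Ki = 0.288/1.535 = 0.188 mM.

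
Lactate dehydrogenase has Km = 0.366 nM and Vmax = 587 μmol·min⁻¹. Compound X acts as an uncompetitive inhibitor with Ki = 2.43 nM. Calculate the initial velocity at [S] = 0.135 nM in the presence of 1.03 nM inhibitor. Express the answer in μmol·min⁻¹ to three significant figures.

α = 1 + [I]/Ki = 1 + 1.03/2.43 = 1.424.
For an uncompetitive inhibitor, both parameters are divided by α, giving Vmax/α and Km/α: Km,app = 0.257 nM, Vmax,app = 412 μmol·min⁻¹.
v = Vmax,app·[S]/(Km,app + [S]) = 412 × 0.135/(0.257 + 0.135) = 142 μmol·min⁻¹.

142 μmol·min⁻¹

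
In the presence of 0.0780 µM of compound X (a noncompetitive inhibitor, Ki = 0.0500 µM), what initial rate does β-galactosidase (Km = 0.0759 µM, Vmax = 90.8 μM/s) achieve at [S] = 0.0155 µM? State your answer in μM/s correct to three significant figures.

α = 1 + [I]/Ki = 1 + 0.0780/0.0500 = 2.560.
For a noncompetitive inhibitor, Vmax is reduced to Vmax/α while Km is unchanged: Km,app = 0.0759 µM, Vmax,app = 35.5 μM/s.
v = Vmax,app·[S]/(Km,app + [S]) = 35.5 × 0.0155/(0.0759 + 0.0155) = 6.01 μM/s.

6.01 μM/s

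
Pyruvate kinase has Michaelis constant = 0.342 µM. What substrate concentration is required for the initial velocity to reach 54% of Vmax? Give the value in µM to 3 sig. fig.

v/Vmax = [S]/(Km+[S]) = 0.54, so [S] = Km·0.54/(1 − 0.54) = 0.342 × 1.174.
[S] = 0.401 µM.

0.401 µM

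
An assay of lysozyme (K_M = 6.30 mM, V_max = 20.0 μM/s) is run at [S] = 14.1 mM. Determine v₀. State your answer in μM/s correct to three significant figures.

13.8 μM/s

v = Vmax·[S]/(Km + [S]) = 20.0 × 14.1 / (6.30 + 14.1)
  = 282.0 / 20.40 = 13.8 μM/s.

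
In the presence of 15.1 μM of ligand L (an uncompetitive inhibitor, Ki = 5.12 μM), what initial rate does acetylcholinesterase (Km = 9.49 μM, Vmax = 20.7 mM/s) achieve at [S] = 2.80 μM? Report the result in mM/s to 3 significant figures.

2.82 mM/s

With α = 1 + [I]/Ki = 1 + 15.1/5.12 = 3.949, the uncompetitive rate law is v = (Vmax/α)·[S] / (Km/α + [S]).
v = (20.7/3.949)×2.80 / (9.49/3.949 + 2.80) = 14.68/5.203 = 2.82 mM/s.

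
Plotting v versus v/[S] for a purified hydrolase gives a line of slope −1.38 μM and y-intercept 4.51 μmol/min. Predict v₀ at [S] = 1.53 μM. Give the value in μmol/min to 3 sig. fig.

2.37 μmol/min

In the Eadie–Hofstee form v = Vmax − Km·(v/[S]), the slope is −Km and the intercept is Vmax, so Km = 1.38 μM and Vmax = 4.51 μmol/min.
v = 4.51 × 1.53/(1.38 + 1.53) = 2.37 μmol/min.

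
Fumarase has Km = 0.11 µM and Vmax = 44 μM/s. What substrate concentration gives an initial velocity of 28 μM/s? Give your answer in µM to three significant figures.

The required fractional saturation is v/Vmax = 28/44 = 0.6364.
Then [S]/(Km+[S]) = 0.6364 ⇒ [S] = 0.11 × 0.6364/(1 − 0.6364) = 0.192 µM.

0.192 µM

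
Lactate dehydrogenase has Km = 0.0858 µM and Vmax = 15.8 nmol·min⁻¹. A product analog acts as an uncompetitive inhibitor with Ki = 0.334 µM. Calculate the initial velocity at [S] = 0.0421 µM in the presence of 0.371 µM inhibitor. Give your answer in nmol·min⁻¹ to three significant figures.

With α = 1 + [I]/Ki = 1 + 0.371/0.334 = 2.111, the uncompetitive rate law is v = (Vmax/α)·[S] / (Km/α + [S]).
v = (15.8/2.111)×0.0421 / (0.0858/2.111 + 0.0421) = 0.3151/0.08275 = 3.81 nmol·min⁻¹.

3.81 nmol·min⁻¹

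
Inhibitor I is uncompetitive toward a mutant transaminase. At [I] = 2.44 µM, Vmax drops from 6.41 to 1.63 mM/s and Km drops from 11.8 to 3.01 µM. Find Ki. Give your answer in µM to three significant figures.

0.832 µM

Uncompetitive: Vmax,app = Vmax/α (and Km,app = Km/α) with α = 1 + [I]/Ki.
α = Vmax/Vmax,app = 6.41/1.63 = 3.933.
Since α = 1 + [I]/Ki, [I]/Ki = 3.933 − 1 = 2.933 and Ki = 2.44/2.933 = 0.832 µM.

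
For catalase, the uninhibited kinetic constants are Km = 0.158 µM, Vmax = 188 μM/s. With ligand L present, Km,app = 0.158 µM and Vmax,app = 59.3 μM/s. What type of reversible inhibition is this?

Vmax decreases (188 → 59.3 μM/s) while Km is unchanged — pure noncompetitive inhibition.

noncompetitive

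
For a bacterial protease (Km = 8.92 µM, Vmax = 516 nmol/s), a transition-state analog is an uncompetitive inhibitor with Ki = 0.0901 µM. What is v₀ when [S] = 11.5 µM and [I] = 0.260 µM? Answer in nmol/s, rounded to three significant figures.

111 nmol/s

α = 1 + [I]/Ki = 1 + 0.260/0.0901 = 3.886.
For an uncompetitive inhibitor, both parameters are divided by α, giving Vmax/α and Km/α: Km,app = 2.30 µM, Vmax,app = 133 nmol/s.
v = Vmax,app·[S]/(Km,app + [S]) = 133 × 11.5/(2.30 + 11.5) = 111 nmol/s.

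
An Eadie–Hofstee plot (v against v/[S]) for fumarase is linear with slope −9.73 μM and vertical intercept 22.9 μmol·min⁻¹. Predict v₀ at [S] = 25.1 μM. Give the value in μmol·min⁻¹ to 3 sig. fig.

In the Eadie–Hofstee form v = Vmax − Km·(v/[S]), the slope is −Km and the intercept is Vmax, so Km = 9.73 μM and Vmax = 22.9 μmol·min⁻¹.
v = 22.9 × 25.1/(9.73 + 25.1) = 16.5 μmol·min⁻¹.

16.5 μmol·min⁻¹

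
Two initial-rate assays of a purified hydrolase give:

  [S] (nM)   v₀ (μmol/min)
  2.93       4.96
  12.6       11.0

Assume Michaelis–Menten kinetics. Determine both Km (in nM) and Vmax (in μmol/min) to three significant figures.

From v = Vmax[S]/(Km+[S]), each point gives Vmax = v(Km+[S])/[S].
Equating: 4.96(Km+2.93)/2.93 = 11.0(Km+12.6)/12.6.
1.693·Km + 4.96 = 0.8730·Km + 11.0, so (1.693 − 0.8730)·Km = 11.0 − 4.96.
Km = 6.040/0.8198 = 7.37 nM; then Vmax = 4.96(7.37+2.93)/2.93 = 17.4 μmol/min.

Km = 7.37 nM; Vmax = 17.4 μmol/min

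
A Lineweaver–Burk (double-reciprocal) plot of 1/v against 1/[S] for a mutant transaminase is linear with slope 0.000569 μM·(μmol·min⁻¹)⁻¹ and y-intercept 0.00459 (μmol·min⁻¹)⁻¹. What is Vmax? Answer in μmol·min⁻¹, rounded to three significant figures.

218 μmol·min⁻¹

The y-intercept of a Lineweaver–Burk plot equals 1/Vmax, so Vmax = 1/0.00459 = 218 μmol·min⁻¹.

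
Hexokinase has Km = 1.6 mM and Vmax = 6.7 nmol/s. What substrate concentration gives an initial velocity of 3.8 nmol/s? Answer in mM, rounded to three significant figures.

Rearranging v = Vmax[S]/(Km+[S]) gives [S] = Km·v/(Vmax − v).
[S] = 1.6 × 3.8 / (6.7 − 3.8) = 6.080/2.900 = 2.10 mM.

2.10 mM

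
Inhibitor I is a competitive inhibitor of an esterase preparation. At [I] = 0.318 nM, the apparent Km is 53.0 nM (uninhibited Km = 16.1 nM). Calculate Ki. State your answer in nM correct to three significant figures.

Competitive: Km,app = α·Km with α = 1 + [I]/Ki.
α = Km,app/Km = 53.0/16.1 = 3.292.
Ki = [I]/(α − 1) = 0.318/2.292 = 0.139 nM.

0.139 nM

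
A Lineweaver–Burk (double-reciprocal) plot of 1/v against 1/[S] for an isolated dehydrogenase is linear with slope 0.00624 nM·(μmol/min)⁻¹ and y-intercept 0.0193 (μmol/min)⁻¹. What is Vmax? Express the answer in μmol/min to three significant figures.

The y-intercept of a Lineweaver–Burk plot equals 1/Vmax, so Vmax = 1/0.0193 = 51.8 μmol/min.

51.8 μmol/min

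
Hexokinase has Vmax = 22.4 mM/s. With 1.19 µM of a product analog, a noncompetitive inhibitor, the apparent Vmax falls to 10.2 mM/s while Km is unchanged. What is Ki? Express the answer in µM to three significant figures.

0.995 µM

Noncompetitive: Vmax,app = Vmax/α with α = 1 + [I]/Ki.
α = Vmax/Vmax,app = 22.4/10.2 = 2.196.
Since α = 1 + [I]/Ki, [I]/Ki = 2.196 − 1 = 1.196 and Ki = 1.19/1.196 = 0.995 µM.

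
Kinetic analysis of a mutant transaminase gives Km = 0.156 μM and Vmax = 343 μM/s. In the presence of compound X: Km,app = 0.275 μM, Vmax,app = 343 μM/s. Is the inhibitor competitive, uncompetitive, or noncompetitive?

Km increases (0.156 → 0.275 μM) while Vmax is unchanged — the hallmark of competitive inhibition.

competitive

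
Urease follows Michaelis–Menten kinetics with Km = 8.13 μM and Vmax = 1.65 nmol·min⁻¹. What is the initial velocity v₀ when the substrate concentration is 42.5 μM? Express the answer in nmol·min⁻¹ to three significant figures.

1.39 nmol·min⁻¹

v = Vmax·[S]/(Km + [S]) = 1.65 × 42.5 / (8.13 + 42.5)
  = 70.12 / 50.63 = 1.39 nmol·min⁻¹.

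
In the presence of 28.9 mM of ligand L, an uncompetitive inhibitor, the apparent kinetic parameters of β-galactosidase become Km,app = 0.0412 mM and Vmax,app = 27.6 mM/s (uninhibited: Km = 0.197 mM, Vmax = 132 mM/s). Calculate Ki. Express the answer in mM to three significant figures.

Uncompetitive: Vmax,app = Vmax/α (and Km,app = Km/α) with α = 1 + [I]/Ki.
α = Vmax/Vmax,app = 132/27.6 = 4.783.
Ki = [I]/(α − 1) = 28.9/3.783 = 7.64 mM.

7.64 mM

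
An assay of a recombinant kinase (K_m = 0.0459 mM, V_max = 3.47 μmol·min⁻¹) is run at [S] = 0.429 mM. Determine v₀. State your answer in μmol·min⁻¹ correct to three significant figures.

[S]/(Km+[S]) = 0.429/0.4749 = 0.9033, the fractional saturation.
v = 0.9033 × Vmax = 0.9033 × 3.47 = 3.13 μmol·min⁻¹.

3.13 μmol·min⁻¹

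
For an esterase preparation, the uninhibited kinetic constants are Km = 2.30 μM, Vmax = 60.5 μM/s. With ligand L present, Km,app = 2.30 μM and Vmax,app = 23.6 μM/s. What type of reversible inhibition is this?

Vmax decreases (60.5 → 23.6 μM/s) while Km is unchanged — pure noncompetitive inhibition.

noncompetitive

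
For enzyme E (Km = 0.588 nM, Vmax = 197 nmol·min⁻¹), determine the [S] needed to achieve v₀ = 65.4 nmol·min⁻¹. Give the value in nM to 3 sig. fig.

0.292 nM

The required fractional saturation is v/Vmax = 65.4/197 = 0.3320.
Then [S]/(Km+[S]) = 0.3320 ⇒ [S] = 0.588 × 0.3320/(1 − 0.3320) = 0.292 nM.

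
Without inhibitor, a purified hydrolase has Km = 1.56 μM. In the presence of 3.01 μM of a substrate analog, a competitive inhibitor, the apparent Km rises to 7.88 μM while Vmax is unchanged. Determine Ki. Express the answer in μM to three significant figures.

Competitive: Km,app = α·Km with α = 1 + [I]/Ki.
α = Km,app/Km = 7.88/1.56 = 5.051.
Ki = [I]/(α − 1) = 3.01/4.051 = 0.743 μM.

0.743 μM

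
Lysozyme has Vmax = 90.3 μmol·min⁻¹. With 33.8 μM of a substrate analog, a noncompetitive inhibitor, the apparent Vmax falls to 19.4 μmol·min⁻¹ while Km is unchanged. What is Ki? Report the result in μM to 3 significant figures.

Noncompetitive: Vmax,app = Vmax/α with α = 1 + [I]/Ki.
α = Vmax/Vmax,app = 90.3/19.4 = 4.655.
Ki = [I]/(α − 1) = 33.8/3.655 = 9.25 μM.

9.25 μM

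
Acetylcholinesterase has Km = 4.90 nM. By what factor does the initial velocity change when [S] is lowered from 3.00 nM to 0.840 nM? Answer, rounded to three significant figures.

0.385

The fractional saturations are [S]/(Km+[S]) = 3.00/7.900 = 0.3797 and 0.840/5.740 = 0.1463.
v₂/v₁ is just their ratio: 0.1463/0.3797 = 0.385.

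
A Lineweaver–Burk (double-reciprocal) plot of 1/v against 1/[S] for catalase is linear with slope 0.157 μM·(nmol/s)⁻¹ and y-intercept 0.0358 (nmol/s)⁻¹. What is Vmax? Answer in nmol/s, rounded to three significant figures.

The y-intercept of a Lineweaver–Burk plot equals 1/Vmax, so Vmax = 1/0.0358 = 27.9 nmol/s.

27.9 nmol/s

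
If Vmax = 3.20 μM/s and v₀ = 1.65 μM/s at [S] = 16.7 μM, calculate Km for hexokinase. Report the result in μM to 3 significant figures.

15.7 μM

v/Vmax = 1.65/3.20 = 0.5156 = [S]/(Km+[S]).
So Km + [S] = [S]/0.5156 = 32.39 μM, giving Km = 32.39 − 16.7 = 15.7 μM.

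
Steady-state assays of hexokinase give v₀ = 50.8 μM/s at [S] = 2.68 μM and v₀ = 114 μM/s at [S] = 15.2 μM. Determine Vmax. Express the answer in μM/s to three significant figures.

From v = Vmax[S]/(Km+[S]), each point gives Vmax = v(Km+[S])/[S].
Equating: 50.8(Km+2.68)/2.68 = 114(Km+15.2)/15.2.
18.96·Km + 50.8 = 7.500·Km + 114, so (18.96 − 7.500)·Km = 114 − 50.8.
Km = 63.20/11.46 = 5.52 μM; then Vmax = 50.8(5.52+2.68)/2.68 = 155 μM/s.

155 μM/s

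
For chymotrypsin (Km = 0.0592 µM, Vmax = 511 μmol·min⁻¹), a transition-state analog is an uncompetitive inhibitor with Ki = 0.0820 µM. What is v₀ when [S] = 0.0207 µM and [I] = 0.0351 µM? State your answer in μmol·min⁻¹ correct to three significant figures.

α = 1 + [I]/Ki = 1 + 0.0351/0.0820 = 1.428.
For an uncompetitive inhibitor, both parameters are divided by α, giving Vmax/α and Km/α: Km,app = 0.0415 µM, Vmax,app = 358 μmol·min⁻¹.
v = Vmax,app·[S]/(Km,app + [S]) = 358 × 0.0207/(0.0415 + 0.0207) = 119 μmol·min⁻¹.

119 μmol·min⁻¹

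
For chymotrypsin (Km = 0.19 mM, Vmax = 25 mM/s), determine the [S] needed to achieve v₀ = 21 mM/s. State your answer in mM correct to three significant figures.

The required fractional saturation is v/Vmax = 21/25 = 0.8400.
Then [S]/(Km+[S]) = 0.8400 ⇒ [S] = 0.19 × 0.8400/(1 − 0.8400) = 0.998 mM.

0.998 mM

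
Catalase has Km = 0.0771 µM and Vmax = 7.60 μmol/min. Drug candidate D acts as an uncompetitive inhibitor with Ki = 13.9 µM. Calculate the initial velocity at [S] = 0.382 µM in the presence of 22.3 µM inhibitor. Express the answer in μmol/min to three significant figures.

2.71 μmol/min

α = 1 + [I]/Ki = 1 + 22.3/13.9 = 2.604.
For an uncompetitive inhibitor, both parameters are divided by α, giving Vmax/α and Km/α: Km,app = 0.0296 µM, Vmax,app = 2.92 μmol/min.
v = Vmax,app·[S]/(Km,app + [S]) = 2.92 × 0.382/(0.0296 + 0.382) = 2.71 μmol/min.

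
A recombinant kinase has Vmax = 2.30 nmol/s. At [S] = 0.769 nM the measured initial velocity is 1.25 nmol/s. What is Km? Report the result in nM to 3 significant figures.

From v = Vmax[S]/(Km+[S]), Km = [S](Vmax − v)/v.
Km = 0.769 × (2.30 − 1.25) / 1.25 = 0.8074/1.25 = 0.646 nM.

0.646 nM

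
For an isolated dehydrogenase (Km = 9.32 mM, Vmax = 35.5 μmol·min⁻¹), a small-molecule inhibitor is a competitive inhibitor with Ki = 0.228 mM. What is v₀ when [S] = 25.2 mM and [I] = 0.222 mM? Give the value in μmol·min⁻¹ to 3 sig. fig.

20.5 μmol·min⁻¹

With α = 1 + [I]/Ki = 1 + 0.222/0.228 = 1.974, the competitive rate law is v = Vmax[S] / (αKm + [S]).
v = 35.5×25.2 / (1.974×9.32 + 25.2) = 894.6/43.59 = 20.5 μmol·min⁻¹.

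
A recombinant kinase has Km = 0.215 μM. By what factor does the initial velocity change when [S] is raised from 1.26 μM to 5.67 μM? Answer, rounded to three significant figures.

The fractional saturations are [S]/(Km+[S]) = 1.26/1.475 = 0.8542 and 5.67/5.885 = 0.9635.
v₂/v₁ is just their ratio: 0.9635/0.8542 = 1.13.

1.13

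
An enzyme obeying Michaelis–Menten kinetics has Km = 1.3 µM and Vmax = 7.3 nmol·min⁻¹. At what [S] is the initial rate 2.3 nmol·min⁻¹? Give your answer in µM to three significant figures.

0.598 µM

Rearranging v = Vmax[S]/(Km+[S]) gives [S] = Km·v/(Vmax − v).
[S] = 1.3 × 2.3 / (7.3 − 2.3) = 2.990/5.000 = 0.598 µM.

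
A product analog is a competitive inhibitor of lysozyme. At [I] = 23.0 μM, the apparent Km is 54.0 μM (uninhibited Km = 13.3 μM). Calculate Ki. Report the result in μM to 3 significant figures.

7.52 μM

Competitive: Km,app = α·Km with α = 1 + [I]/Ki.
α = Km,app/Km = 54.0/13.3 = 4.060.
Ki = [I]/(α − 1) = 23.0/3.060 = 7.52 μM.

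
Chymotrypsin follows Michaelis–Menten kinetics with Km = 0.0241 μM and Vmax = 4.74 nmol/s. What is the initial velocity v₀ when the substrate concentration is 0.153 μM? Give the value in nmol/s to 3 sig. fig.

4.09 nmol/s

[S]/(Km+[S]) = 0.153/0.1771 = 0.8639, the fractional saturation.
v = 0.8639 × Vmax = 0.8639 × 4.74 = 4.09 nmol/s.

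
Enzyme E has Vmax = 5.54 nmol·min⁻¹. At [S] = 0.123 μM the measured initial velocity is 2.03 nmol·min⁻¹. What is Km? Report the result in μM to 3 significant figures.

From v = Vmax[S]/(Km+[S]), Km = [S](Vmax − v)/v.
Km = 0.123 × (5.54 − 2.03) / 2.03 = 0.4317/2.03 = 0.213 μM.

0.213 μM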